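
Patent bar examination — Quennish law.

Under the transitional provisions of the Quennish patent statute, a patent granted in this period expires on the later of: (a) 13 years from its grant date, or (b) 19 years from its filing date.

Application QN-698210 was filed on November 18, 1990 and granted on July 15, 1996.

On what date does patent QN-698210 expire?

(a) grant + 13 years → 15 July 2009.
(b) filing + 19 years → 18 November 2009.
Later of the two: 18 November 2009.

November 18, 2009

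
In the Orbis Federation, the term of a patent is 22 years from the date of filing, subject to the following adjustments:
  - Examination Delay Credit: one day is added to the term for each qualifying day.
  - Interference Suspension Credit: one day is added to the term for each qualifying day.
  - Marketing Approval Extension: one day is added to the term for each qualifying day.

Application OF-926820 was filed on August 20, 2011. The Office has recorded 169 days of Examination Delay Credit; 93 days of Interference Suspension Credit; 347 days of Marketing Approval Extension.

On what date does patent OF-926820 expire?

2035-04-21

Base term: filing date + 22 years → 20 August 2033.
Examination Delay Credit: +169 days → 5 February 2034.
Interference Suspension Credit: +93 days → 9 May 2034.
Marketing Approval Extension: +347 days → 21 April 2035.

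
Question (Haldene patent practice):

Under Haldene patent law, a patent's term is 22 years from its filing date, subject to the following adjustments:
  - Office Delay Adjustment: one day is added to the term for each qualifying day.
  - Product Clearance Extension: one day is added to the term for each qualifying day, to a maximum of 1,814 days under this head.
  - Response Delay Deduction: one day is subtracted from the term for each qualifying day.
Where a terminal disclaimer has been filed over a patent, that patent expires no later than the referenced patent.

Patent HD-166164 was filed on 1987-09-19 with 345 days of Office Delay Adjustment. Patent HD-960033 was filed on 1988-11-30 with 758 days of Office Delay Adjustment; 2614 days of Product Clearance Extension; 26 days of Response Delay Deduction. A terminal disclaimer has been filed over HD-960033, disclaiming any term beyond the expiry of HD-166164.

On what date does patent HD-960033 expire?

Natural term of HD-960033:
  Base: filing + 22 years → 30 November 2010.
  Office Delay Adjustment: +758 days → 27 December 2012.
  Product Clearance Extension: 2614 days claimed exceeds the 1814-day cap, so +1814 days → 15 December 2017.
  Response Delay Deduction: −26 days → 19 November 2017.
Expiry of referenced patent HD-166164:
  Base: filing + 22 years → 19 September 2009.
  Office Delay Adjustment: +345 days → 30 August 2010.
Terminal disclaimer: HD-960033 expires on the earlier of 19 November 2017 and 30 August 2010.

August 30, 2010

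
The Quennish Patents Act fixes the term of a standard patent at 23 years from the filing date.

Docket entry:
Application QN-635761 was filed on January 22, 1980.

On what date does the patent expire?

Filing date + 23 years → 22 January 2003.

2003-01-22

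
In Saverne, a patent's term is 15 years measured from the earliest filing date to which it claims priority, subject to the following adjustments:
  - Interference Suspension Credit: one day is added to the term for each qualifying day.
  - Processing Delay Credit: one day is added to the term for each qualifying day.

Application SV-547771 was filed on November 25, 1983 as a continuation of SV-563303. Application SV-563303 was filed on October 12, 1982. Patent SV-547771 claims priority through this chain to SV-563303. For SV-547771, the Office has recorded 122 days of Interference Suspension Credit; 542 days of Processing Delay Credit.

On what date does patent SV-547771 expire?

Earliest priority filing: 12 October 1982.
Base term: 12 October 1982 + 15 years → 12 October 1997.
Interference Suspension Credit: +122 days → 11 February 1998.
Processing Delay Credit: +542 days → 7 August 1999.

August 7, 1999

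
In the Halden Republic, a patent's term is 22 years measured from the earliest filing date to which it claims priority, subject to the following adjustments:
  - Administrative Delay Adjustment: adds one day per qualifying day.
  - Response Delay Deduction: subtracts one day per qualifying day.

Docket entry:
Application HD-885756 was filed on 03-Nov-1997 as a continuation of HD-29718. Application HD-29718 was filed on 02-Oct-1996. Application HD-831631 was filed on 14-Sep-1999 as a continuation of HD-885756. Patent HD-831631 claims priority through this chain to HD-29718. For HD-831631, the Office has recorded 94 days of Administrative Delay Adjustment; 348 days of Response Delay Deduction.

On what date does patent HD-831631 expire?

Earliest priority filing: 2 October 1996.
Base term: 2 October 1996 + 22 years → 2 October 2018.
Administrative Delay Adjustment: +94 days → 4 January 2019.
Response Delay Deduction: −348 days → 21 January 2018.

January 21, 2018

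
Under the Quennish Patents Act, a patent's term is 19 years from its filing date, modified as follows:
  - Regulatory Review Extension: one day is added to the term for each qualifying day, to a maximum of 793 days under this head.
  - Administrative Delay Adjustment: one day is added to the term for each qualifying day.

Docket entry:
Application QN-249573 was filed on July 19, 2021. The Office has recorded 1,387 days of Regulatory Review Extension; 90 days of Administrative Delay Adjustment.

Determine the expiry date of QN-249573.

December 19, 2042

Base term: filing date + 19 years → 19 July 2040.
Regulatory Review Extension: 1387 days claimed exceeds the 793-day cap, so +793 days → 20 September 2042.
Administrative Delay Adjustment: +90 days → 19 December 2042.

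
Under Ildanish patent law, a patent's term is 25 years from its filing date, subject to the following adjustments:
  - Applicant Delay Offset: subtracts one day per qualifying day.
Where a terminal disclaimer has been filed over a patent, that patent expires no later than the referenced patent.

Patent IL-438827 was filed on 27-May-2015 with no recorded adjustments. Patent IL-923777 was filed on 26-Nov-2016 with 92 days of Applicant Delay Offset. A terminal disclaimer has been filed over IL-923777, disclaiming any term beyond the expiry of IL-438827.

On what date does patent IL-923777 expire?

Natural term of IL-923777:
  Base: filing + 25 years → 26 November 2041.
  Applicant Delay Offset: −92 days → 26 August 2041.
Expiry of referenced patent IL-438827:
  Base: filing + 25 years → 27 May 2040.
Terminal disclaimer: IL-923777 expires on the earlier of 26 August 2041 and 27 May 2040.

2040-05-27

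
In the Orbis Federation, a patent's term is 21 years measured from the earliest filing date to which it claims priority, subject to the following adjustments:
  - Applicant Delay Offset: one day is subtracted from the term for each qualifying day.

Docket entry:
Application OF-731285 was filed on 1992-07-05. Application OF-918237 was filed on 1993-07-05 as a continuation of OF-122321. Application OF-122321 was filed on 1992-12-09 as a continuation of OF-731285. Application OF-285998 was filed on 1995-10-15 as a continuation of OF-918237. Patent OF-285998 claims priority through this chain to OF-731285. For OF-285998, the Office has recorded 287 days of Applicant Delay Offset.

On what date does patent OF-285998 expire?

Earliest priority filing: 5 July 1992.
Base term: 5 July 1992 + 21 years → 5 July 2013.
Applicant Delay Offset: −287 days → 21 September 2012.

September 21, 2012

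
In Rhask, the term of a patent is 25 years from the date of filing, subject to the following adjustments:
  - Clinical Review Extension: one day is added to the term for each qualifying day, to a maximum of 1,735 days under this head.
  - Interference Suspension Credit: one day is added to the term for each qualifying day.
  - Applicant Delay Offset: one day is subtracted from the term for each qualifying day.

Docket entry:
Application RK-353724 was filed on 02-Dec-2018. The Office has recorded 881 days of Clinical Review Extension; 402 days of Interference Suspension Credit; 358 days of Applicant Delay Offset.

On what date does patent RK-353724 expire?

Base term: filing date + 25 years → 2 December 2043.
Clinical Review Extension: 881 days (within the 1735-day cap) → +881 days → 1 May 2046.
Interference Suspension Credit: +402 days → 7 June 2047.
Applicant Delay Offset: −358 days → 14 June 2046.

2046-06-14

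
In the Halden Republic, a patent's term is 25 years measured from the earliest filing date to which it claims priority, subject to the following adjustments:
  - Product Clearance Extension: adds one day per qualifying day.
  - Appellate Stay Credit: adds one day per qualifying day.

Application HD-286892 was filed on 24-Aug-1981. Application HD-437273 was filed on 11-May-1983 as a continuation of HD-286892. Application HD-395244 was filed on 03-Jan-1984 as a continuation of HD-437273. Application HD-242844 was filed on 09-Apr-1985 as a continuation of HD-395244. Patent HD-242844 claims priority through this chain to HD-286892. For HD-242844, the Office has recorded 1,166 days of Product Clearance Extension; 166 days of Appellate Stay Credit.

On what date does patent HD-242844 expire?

April 17, 2010

Earliest priority filing: 24 August 1981.
Base term: 24 August 1981 + 25 years → 24 August 2006.
Product Clearance Extension: +1166 days → 2 November 2009.
Appellate Stay Credit: +166 days → 17 April 2010.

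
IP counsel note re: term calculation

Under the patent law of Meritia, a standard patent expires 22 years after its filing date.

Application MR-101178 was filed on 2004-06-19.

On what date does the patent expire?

Filing date + 22 years → 19 June 2026.

2026-06-19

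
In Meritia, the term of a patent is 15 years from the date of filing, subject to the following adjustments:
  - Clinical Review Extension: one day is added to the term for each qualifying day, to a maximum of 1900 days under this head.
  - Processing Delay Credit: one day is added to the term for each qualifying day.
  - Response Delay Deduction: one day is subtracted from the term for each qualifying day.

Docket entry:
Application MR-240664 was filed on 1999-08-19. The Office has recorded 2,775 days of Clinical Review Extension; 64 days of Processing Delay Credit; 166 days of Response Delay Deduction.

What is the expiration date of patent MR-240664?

Base term: filing date + 15 years → 19 August 2014.
Clinical Review Extension: 2775 days claimed exceeds the 1900-day cap, so +1900 days → 1 November 2019.
Processing Delay Credit: +64 days → 4 January 2020.
Response Delay Deduction: −166 days → 22 July 2019.

2019-07-22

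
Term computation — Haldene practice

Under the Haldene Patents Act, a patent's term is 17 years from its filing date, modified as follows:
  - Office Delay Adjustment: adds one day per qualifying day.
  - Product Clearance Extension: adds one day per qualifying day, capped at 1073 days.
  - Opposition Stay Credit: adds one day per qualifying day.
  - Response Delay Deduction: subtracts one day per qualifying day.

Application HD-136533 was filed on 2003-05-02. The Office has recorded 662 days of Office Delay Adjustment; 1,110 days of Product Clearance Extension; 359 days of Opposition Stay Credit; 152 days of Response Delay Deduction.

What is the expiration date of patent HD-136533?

Base term: filing date + 17 years → 2 May 2020.
Office Delay Adjustment: +662 days → 23 February 2022.
Product Clearance Extension: 1110 days claimed exceeds the 1073-day cap, so +1073 days → 31 January 2025.
Opposition Stay Credit: +359 days → 25 January 2026.
Response Delay Deduction: −152 days → 26 August 2025.

August 26, 2025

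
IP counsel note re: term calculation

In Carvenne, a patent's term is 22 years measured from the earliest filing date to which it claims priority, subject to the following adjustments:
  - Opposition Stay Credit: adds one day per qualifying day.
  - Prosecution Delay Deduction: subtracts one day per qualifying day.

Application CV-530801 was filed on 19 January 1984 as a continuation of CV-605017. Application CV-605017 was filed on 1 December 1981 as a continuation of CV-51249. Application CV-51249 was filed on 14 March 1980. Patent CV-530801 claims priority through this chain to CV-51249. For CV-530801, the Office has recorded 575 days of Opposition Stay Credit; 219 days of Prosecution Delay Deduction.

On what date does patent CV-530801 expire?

2003-03-05

Earliest priority filing: 14 March 1980.
Base term: 14 March 1980 + 22 years → 14 March 2002.
Opposition Stay Credit: +575 days → 10 October 2003.
Prosecution Delay Deduction: −219 days → 5 March 2003.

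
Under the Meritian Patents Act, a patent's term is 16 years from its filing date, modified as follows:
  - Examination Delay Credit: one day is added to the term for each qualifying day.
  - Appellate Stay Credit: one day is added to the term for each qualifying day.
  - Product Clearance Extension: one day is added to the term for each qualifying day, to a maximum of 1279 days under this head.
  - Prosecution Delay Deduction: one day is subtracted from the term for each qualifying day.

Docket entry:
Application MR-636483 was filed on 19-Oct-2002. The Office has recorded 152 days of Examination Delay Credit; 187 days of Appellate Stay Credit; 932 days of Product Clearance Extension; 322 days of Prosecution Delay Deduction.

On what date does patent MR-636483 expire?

May 25, 2021

Base term: filing date + 16 years → 19 October 2018.
Examination Delay Credit: +152 days → 20 March 2019.
Appellate Stay Credit: +187 days → 23 September 2019.
Product Clearance Extension: 932 days (within the 1279-day cap) → +932 days → 12 April 2022.
Prosecution Delay Deduction: −322 days → 25 May 2021.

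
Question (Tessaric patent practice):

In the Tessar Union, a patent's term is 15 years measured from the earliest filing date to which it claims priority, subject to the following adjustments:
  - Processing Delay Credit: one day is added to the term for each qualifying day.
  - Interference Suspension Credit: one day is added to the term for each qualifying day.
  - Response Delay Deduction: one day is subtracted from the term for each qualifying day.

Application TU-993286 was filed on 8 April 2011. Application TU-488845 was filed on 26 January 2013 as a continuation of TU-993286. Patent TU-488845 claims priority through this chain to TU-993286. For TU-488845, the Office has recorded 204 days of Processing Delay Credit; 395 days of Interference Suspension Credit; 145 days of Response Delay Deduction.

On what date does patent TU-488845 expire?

2027-07-06

Earliest priority filing: 8 April 2011.
Base term: 8 April 2011 + 15 years → 8 April 2026.
Processing Delay Credit: +204 days → 29 October 2026.
Interference Suspension Credit: +395 days → 28 November 2027.
Response Delay Deduction: −145 days → 6 July 2027.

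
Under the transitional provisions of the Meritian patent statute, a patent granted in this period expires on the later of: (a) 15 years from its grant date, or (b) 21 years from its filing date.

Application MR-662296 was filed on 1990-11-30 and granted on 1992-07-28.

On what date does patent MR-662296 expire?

(a) grant + 15 years → 28 July 2007.
(b) filing + 21 years → 30 November 2011.
Later of the two: 30 November 2011.

2011-11-30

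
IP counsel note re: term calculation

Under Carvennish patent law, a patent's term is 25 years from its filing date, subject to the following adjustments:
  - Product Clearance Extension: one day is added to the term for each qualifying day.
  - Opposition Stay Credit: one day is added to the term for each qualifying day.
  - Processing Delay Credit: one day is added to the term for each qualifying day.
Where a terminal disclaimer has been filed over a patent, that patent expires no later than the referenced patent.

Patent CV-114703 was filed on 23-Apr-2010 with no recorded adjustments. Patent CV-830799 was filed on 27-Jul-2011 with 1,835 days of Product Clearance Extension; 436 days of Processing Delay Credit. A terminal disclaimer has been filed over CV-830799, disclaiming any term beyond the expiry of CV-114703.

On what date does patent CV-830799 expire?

Natural term of CV-830799:
  Base: filing + 25 years → 27 July 2036.
  Product Clearance Extension: +1835 days → 5 August 2041.
  Processing Delay Credit: +436 days → 15 October 2042.
Expiry of referenced patent CV-114703:
  Base: filing + 25 years → 23 April 2035.
Terminal disclaimer: CV-830799 expires on the earlier of 15 October 2042 and 23 April 2035.

2035-04-23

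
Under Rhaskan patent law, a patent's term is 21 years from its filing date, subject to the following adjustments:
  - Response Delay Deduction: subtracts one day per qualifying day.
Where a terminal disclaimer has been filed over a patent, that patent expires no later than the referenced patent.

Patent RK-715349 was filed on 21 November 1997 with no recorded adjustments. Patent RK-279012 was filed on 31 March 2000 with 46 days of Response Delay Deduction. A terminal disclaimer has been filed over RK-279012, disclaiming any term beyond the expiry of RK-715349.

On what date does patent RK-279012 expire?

Natural term of RK-279012:
  Base: filing + 21 years → 31 March 2021.
  Response Delay Deduction: −46 days → 13 February 2021.
Expiry of referenced patent RK-715349:
  Base: filing + 21 years → 21 November 2018.
Terminal disclaimer: RK-279012 expires on the earlier of 13 February 2021 and 21 November 2018.

November 21, 2018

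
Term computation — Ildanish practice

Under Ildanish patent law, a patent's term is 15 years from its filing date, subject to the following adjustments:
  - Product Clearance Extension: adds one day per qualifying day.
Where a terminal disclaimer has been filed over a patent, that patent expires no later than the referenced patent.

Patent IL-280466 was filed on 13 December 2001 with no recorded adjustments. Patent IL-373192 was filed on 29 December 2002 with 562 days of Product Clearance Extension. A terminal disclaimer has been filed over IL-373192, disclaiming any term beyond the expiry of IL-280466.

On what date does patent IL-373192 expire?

December 13, 2016

Natural term of IL-373192:
  Base: filing + 15 years → 29 December 2017.
  Product Clearance Extension: +562 days → 14 July 2019.
Expiry of referenced patent IL-280466:
  Base: filing + 15 years → 13 December 2016.
Terminal disclaimer: IL-373192 expires on the earlier of 14 July 2019 and 13 December 2016.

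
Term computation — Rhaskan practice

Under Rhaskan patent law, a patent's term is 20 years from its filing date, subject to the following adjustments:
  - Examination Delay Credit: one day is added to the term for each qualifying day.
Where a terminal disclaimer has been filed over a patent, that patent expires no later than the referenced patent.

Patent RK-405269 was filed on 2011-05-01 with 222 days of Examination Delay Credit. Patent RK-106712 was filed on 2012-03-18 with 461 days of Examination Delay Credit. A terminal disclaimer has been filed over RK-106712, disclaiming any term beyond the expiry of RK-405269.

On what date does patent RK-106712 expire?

Natural term of RK-106712:
  Base: filing + 20 years → 18 March 2032.
  Examination Delay Credit: +461 days → 22 June 2033.
Expiry of referenced patent RK-405269:
  Base: filing + 20 years → 1 May 2031.
  Examination Delay Credit: +222 days → 9 December 2031.
Terminal disclaimer: RK-106712 expires on the earlier of 22 June 2033 and 9 December 2031.

2031-12-09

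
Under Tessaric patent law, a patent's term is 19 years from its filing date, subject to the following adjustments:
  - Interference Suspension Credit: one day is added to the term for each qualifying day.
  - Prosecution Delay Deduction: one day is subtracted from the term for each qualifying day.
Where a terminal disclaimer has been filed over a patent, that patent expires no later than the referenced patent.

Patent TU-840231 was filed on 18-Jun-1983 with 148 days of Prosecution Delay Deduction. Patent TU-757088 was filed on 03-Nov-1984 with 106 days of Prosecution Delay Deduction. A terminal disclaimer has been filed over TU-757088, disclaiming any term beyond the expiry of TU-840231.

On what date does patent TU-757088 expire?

Natural term of TU-757088:
  Base: filing + 19 years → 3 November 2003.
  Prosecution Delay Deduction: −106 days → 20 July 2003.
Expiry of referenced patent TU-840231:
  Base: filing + 19 years → 18 June 2002.
  Prosecution Delay Deduction: −148 days → 21 January 2002.
Terminal disclaimer: TU-757088 expires on the earlier of 20 July 2003 and 21 January 2002.

2002-01-21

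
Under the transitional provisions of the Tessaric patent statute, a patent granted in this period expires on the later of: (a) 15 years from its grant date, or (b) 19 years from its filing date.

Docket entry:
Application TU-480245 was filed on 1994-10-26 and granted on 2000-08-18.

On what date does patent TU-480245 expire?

(a) grant + 15 years → 18 August 2015.
(b) filing + 19 years → 26 October 2013.
Later of the two: 18 August 2015.

August 18, 2015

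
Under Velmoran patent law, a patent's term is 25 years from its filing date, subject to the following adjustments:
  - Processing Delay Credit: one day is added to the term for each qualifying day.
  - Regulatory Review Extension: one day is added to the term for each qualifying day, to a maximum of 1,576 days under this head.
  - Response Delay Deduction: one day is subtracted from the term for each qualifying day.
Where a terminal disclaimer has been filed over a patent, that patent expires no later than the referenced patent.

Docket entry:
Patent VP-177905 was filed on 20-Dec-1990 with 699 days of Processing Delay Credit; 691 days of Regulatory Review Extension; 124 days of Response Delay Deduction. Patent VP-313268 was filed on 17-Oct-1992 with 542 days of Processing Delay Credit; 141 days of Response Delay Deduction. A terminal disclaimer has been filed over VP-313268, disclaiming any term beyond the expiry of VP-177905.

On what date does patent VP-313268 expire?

Natural term of VP-313268:
  Base: filing + 25 years → 17 October 2017.
  Processing Delay Credit: +542 days → 12 April 2019.
  Response Delay Deduction: −141 days → 22 November 2018.
Expiry of referenced patent VP-177905:
  Base: filing + 25 years → 20 December 2015.
  Processing Delay Credit: +699 days → 18 November 2017.
  Regulatory Review Extension: 691 days (within the 1576-day cap) → +691 days → 10 October 2019.
  Response Delay Deduction: −124 days → 8 June 2019.
Terminal disclaimer: VP-313268 expires on the earlier of 22 November 2018 and 8 June 2019.

2018-11-22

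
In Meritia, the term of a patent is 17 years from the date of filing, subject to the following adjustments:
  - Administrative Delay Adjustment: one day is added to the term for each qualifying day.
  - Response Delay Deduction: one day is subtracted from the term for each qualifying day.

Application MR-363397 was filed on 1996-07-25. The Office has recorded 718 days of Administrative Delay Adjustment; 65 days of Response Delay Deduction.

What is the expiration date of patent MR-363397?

May 9, 2015

Base term: filing date + 17 years → 25 July 2013.
Administrative Delay Adjustment: +718 days → 13 July 2015.
Response Delay Deduction: −65 days → 9 May 2015.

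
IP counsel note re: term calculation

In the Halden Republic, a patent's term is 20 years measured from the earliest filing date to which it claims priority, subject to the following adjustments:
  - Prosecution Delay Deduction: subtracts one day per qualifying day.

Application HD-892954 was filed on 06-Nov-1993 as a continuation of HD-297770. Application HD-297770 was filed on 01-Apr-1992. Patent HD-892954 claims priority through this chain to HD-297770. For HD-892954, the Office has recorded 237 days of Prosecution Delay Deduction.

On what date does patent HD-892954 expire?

Earliest priority filing: 1 April 1992.
Base term: 1 April 1992 + 20 years → 1 April 2012.
Prosecution Delay Deduction: −237 days → 8 August 2011.

2011-08-08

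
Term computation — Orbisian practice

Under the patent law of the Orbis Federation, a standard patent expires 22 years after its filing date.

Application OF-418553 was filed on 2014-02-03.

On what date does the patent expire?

Filing date + 22 years → 3 February 2036.

February 3, 2036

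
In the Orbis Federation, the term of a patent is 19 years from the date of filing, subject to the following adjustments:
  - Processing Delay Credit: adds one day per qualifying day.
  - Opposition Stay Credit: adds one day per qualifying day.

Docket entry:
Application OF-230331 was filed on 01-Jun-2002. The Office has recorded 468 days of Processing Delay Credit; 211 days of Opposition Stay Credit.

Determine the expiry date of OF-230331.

Base term: filing date + 19 years → 1 June 2021.
Processing Delay Credit: +468 days → 12 September 2022.
Opposition Stay Credit: +211 days → 11 April 2023.

2023-04-11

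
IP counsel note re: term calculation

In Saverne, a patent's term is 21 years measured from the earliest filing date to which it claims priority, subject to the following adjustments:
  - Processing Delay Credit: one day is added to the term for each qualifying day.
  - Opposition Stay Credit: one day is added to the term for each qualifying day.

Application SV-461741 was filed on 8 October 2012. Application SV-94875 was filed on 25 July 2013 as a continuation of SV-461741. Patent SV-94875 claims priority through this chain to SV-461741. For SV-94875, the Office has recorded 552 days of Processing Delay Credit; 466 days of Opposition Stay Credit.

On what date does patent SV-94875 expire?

July 22, 2036

Earliest priority filing: 8 October 2012.
Base term: 8 October 2012 + 21 years → 8 October 2033.
Processing Delay Credit: +552 days → 13 April 2035.
Opposition Stay Credit: +466 days → 22 July 2036.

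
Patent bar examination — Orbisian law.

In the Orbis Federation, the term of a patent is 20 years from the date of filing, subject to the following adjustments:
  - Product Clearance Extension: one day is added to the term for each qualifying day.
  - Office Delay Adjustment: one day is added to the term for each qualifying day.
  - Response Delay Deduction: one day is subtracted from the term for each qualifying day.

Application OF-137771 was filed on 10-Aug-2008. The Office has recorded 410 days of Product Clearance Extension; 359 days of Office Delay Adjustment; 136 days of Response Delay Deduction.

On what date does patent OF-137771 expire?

2030-05-05

Base term: filing date + 20 years → 10 August 2028.
Product Clearance Extension: +410 days → 24 September 2029.
Office Delay Adjustment: +359 days → 18 September 2030.
Response Delay Deduction: −136 days → 5 May 2030.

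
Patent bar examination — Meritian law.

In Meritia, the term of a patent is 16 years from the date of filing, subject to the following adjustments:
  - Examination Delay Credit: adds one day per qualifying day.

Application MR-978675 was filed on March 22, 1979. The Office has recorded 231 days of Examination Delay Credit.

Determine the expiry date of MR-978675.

November 8, 1995

Base term: filing date + 16 years → 22 March 1995.
Examination Delay Credit: +231 days → 8 November 1995.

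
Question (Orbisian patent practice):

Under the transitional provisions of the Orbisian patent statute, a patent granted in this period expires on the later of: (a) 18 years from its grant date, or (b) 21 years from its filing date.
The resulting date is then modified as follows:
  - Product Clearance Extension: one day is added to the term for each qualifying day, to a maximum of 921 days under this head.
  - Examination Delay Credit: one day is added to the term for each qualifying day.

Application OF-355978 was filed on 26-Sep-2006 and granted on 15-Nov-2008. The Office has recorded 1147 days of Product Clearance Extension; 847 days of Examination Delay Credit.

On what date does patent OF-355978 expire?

(a) grant + 18 years → 15 November 2026.
(b) filing + 21 years → 26 September 2027.
Later of the two: 26 September 2027.
Product Clearance Extension: 1147 days claimed exceeds the 921-day cap, so +921 days → 4 April 2030.
Examination Delay Credit: +847 days → 29 July 2032.

2032-07-29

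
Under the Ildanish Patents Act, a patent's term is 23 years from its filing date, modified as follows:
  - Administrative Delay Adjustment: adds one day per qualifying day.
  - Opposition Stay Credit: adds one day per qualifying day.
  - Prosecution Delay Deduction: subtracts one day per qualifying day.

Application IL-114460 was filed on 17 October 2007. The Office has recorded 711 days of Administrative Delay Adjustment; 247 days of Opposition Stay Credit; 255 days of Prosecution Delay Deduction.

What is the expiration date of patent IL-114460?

Base term: filing date + 23 years → 17 October 2030.
Administrative Delay Adjustment: +711 days → 27 September 2032.
Opposition Stay Credit: +247 days → 1 June 2033.
Prosecution Delay Deduction: −255 days → 19 September 2032.

September 19, 2032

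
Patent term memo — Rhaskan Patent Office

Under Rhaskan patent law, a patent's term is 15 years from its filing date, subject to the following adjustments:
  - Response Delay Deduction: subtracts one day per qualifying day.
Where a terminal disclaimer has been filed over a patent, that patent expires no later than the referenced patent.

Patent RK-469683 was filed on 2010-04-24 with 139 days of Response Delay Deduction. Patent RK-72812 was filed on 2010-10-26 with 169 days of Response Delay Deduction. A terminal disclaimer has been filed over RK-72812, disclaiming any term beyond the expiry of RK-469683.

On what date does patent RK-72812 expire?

Natural term of RK-72812:
  Base: filing + 15 years → 26 October 2025.
  Response Delay Deduction: −169 days → 10 May 2025.
Expiry of referenced patent RK-469683:
  Base: filing + 15 years → 24 April 2025.
  Response Delay Deduction: −139 days → 6 December 2024.
Terminal disclaimer: RK-72812 expires on the earlier of 10 May 2025 and 6 December 2024.

2024-12-06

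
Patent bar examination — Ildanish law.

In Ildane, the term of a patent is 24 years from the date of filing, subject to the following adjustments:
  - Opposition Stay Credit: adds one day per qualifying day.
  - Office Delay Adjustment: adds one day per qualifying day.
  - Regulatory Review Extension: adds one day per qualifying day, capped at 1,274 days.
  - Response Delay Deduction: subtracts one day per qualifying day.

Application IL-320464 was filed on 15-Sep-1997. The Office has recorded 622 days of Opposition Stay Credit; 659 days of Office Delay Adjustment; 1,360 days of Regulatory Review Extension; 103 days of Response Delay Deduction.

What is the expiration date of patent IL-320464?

Base term: filing date + 24 years → 15 September 2021.
Opposition Stay Credit: +622 days → 30 May 2023.
Office Delay Adjustment: +659 days → 19 March 2025.
Regulatory Review Extension: 1360 days claimed exceeds the 1274-day cap, so +1274 days → 13 September 2028.
Response Delay Deduction: −103 days → 2 June 2028.

2028-06-02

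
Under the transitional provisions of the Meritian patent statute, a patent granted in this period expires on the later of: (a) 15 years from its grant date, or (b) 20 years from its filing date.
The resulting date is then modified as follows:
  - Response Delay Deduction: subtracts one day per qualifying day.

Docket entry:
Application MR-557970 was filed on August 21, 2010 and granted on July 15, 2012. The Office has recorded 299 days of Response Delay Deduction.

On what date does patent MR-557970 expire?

(a) grant + 15 years → 15 July 2027.
(b) filing + 20 years → 21 August 2030.
Later of the two: 21 August 2030.
Response Delay Deduction: −299 days → 26 October 2029.

2029-10-26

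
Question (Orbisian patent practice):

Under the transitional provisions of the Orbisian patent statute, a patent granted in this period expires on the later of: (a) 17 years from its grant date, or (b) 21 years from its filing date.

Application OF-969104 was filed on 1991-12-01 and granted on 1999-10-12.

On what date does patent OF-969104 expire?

2016-10-12

(a) grant + 17 years → 12 October 2016.
(b) filing + 21 years → 1 December 2012.
Later of the two: 12 October 2016.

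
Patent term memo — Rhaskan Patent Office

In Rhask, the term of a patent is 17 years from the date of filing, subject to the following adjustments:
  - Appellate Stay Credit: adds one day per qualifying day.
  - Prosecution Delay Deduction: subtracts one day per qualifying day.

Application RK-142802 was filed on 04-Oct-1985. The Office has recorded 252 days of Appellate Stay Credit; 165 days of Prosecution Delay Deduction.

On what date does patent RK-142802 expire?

Base term: filing date + 17 years → 4 October 2002.
Appellate Stay Credit: +252 days → 13 June 2003.
Prosecution Delay Deduction: −165 days → 30 December 2002.

December 30, 2002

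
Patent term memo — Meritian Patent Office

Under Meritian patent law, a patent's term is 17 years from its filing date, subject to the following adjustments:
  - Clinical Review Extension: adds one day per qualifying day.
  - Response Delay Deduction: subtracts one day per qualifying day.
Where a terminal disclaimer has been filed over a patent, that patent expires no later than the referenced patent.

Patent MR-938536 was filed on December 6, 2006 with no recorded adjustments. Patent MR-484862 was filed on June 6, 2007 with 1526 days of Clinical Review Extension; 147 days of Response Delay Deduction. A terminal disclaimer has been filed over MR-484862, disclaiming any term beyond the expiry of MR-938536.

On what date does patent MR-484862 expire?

Natural term of MR-484862:
  Base: filing + 17 years → 6 June 2024.
  Clinical Review Extension: +1526 days → 10 August 2028.
  Response Delay Deduction: −147 days → 16 March 2028.
Expiry of referenced patent MR-938536:
  Base: filing + 17 years → 6 December 2023.
Terminal disclaimer: MR-484862 expires on the earlier of 16 March 2028 and 6 December 2023.

December 6, 2023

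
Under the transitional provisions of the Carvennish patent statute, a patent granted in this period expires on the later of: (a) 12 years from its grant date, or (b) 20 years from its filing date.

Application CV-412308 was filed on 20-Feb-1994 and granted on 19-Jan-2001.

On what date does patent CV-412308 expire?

(a) grant + 12 years → 19 January 2013.
(b) filing + 20 years → 20 February 2014.
Later of the two: 20 February 2014.

2014-02-20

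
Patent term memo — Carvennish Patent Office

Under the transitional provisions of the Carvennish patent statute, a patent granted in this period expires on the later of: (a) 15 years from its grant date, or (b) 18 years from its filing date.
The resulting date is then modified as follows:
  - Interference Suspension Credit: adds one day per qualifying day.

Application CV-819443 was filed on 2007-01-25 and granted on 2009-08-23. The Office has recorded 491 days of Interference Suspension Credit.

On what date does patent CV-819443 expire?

2026-05-31

(a) grant + 15 years → 23 August 2024.
(b) filing + 18 years → 25 January 2025.
Later of the two: 25 January 2025.
Interference Suspension Credit: +491 days → 31 May 2026.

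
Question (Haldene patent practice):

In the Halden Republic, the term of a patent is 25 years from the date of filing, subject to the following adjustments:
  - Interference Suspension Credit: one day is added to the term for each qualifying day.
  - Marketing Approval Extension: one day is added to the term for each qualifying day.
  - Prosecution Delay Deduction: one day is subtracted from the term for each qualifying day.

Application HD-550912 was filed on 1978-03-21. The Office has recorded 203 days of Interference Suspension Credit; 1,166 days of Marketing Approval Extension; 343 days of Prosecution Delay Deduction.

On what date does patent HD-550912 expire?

2006-01-10

Base term: filing date + 25 years → 21 March 2003.
Interference Suspension Credit: +203 days → 10 October 2003.
Marketing Approval Extension: +1166 days → 19 December 2006.
Prosecution Delay Deduction: −343 days → 10 January 2006.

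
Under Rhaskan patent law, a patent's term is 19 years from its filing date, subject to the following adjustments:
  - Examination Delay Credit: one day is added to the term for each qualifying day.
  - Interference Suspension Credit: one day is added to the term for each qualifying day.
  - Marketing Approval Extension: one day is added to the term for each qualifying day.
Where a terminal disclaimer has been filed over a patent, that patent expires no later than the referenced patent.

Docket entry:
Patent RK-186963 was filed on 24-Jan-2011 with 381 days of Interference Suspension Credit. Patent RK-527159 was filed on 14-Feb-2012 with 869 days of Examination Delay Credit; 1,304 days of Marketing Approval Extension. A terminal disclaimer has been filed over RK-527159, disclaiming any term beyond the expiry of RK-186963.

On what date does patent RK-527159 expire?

Natural term of RK-527159:
  Base: filing + 19 years → 14 February 2031.
  Examination Delay Credit: +869 days → 2 July 2033.
  Marketing Approval Extension: +1304 days → 26 January 2037.
Expiry of referenced patent RK-186963:
  Base: filing + 19 years → 24 January 2030.
  Interference Suspension Credit: +381 days → 9 February 2031.
Terminal disclaimer: RK-527159 expires on the earlier of 26 January 2037 and 9 February 2031.

2031-02-09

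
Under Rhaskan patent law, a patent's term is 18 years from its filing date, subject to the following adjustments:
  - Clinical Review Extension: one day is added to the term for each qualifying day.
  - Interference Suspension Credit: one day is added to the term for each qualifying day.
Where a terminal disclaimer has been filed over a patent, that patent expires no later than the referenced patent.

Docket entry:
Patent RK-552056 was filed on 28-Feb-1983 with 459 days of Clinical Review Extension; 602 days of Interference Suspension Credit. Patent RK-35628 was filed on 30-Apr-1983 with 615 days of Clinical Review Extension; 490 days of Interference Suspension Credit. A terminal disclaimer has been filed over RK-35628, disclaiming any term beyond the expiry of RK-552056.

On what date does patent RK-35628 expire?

Natural term of RK-35628:
  Base: filing + 18 years → 30 April 2001.
  Clinical Review Extension: +615 days → 5 January 2003.
  Interference Suspension Credit: +490 days → 9 May 2004.
Expiry of referenced patent RK-552056:
  Base: filing + 18 years → 28 February 2001.
  Clinical Review Extension: +459 days → 2 June 2002.
  Interference Suspension Credit: +602 days → 25 January 2004.
Terminal disclaimer: RK-35628 expires on the earlier of 9 May 2004 and 25 January 2004.

January 25, 2004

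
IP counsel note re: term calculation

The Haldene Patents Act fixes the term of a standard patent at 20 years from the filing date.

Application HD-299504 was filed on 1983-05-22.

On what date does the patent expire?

Filing date + 20 years → 22 May 2003.

2003-05-22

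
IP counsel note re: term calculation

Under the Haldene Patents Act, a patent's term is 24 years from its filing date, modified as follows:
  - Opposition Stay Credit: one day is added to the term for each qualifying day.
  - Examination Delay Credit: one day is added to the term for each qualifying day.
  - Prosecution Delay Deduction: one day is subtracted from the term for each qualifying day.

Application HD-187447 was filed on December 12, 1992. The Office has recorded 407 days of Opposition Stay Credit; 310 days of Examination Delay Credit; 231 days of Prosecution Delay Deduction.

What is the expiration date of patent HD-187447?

Base term: filing date + 24 years → 12 December 2016.
Opposition Stay Credit: +407 days → 23 January 2018.
Examination Delay Credit: +310 days → 29 November 2018.
Prosecution Delay Deduction: −231 days → 12 April 2018.

April 12, 2018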